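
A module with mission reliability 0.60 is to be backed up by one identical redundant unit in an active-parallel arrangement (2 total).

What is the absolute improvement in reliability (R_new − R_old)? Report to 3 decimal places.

0.240

R_before = 0.60
R_after = 1 − (1 − 0.60)^2 = 0.840
ΔR = 0.840 − 0.60 = 0.240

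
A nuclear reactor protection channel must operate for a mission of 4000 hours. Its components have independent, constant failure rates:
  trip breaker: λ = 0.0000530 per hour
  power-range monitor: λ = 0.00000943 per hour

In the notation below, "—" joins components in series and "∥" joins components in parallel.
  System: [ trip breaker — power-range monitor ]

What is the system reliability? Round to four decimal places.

0.7790

R(trip breaker) = exp(−0.0000530 × 4000) = 0.808965
R(power-range monitor) = exp(−0.00000943 × 4000) = 0.962983
Series (trip breaker and power-range monitor): 0.808965 × 0.962983 = 0.7790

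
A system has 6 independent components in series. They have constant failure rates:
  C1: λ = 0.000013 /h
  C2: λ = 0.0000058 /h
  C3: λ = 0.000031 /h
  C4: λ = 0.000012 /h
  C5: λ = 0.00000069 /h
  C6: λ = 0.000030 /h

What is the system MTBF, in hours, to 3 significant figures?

10800

Series of exponential components: λ_sys = Σ λ_i
λ_sys = 0.000013 + 0.0000058 + 0.000031 + 0.000012 + 0.00000069 + 0.000030 = 9.2490e-05 /h
MTBF = 1 / λ_sys = 10800 h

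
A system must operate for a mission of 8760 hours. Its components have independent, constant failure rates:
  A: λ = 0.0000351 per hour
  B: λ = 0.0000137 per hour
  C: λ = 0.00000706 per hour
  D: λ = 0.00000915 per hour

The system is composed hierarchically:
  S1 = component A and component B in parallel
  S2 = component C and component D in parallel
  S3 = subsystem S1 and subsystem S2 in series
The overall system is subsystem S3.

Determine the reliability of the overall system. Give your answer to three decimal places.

0.966

R(A) = exp(−0.0000351 × 8760) = 0.73530
R(B) = exp(−0.0000137 × 8760) = 0.88691
R(C) = exp(−0.00000706 × 8760) = 0.94003
R(D) = exp(−0.00000915 × 8760) = 0.92297
Parallel (A and B): 1 − (1 − 0.73530)(1 − 0.88691) = 0.97007
Parallel (C and D): 1 − (1 − 0.94003)(1 − 0.92297) = 0.99538
Series ([0.97007] and [0.99538]): 0.97007 × 0.99538 = 0.966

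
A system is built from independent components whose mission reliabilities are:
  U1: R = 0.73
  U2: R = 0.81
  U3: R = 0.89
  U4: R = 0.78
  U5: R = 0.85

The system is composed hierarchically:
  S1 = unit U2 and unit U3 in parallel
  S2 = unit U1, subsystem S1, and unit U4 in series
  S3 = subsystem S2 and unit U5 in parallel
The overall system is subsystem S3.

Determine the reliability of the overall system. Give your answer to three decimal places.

0.934

Parallel (U2 and U3): 1 − (1 − 0.81000)(1 − 0.89000) = 0.97910
Series (U1, [0.97910], and U4): 0.73000 × 0.97910 × 0.78000 = 0.55750
Parallel ([0.55750] and U5): 1 − (1 − 0.55750)(1 − 0.85000) = 0.934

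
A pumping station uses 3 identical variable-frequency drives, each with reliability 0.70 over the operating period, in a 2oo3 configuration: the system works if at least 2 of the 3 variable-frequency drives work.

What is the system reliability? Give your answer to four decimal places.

R = Σ_{i=2}^{3} C(3,i) p^i (1−p)^{3−i} with p = 0.70
C(3,2)·0.70^2·0.30^1 = 0.441000
C(3,3)·0.70^3·0.30^0 = 0.343000
Sum = 0.7840

0.7840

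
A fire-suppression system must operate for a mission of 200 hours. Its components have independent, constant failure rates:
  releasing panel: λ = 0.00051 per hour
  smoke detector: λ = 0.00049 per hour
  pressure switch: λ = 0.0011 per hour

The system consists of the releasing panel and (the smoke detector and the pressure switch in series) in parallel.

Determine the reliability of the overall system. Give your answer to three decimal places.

R(releasing panel) = exp(−0.00051 × 200) = 0.90303
R(smoke detector) = exp(−0.00049 × 200) = 0.90665
R(pressure switch) = exp(−0.0011 × 200) = 0.80252
Series (smoke detector and pressure switch): 0.90665 × 0.80252 = 0.72760
Parallel (releasing panel and [0.72760]): 1 − (1 − 0.90303)(1 − 0.72760) = 0.974

0.974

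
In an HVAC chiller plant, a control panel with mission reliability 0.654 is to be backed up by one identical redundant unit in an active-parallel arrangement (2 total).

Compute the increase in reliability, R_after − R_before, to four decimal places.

0.2263

R_before = 0.654
R_after = 1 − (1 − 0.654)^2 = 0.8803
ΔR = 0.8803 − 0.654 = 0.2263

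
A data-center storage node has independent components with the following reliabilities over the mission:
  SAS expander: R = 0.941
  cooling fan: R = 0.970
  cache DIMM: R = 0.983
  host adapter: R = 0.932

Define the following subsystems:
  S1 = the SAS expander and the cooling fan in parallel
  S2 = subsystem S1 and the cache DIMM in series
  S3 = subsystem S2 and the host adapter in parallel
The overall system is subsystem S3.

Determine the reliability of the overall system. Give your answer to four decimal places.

0.9987

Parallel (SAS expander and cooling fan): 1 − (1 − 0.941000)(1 − 0.970000) = 0.998230
Series ([0.998230] and cache DIMM): 0.998230 × 0.983000 = 0.981260
Parallel ([0.981260] and host adapter): 1 − (1 − 0.981260)(1 − 0.932000) = 0.9987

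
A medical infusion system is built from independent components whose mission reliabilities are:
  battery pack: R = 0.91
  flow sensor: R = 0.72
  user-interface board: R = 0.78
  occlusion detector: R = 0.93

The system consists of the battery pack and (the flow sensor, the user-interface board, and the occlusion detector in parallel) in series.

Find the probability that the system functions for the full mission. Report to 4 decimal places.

Parallel (flow sensor, user-interface board, and occlusion detector): 1 − (1 − 0.720000)(1 − 0.780000)(1 − 0.930000) = 0.995688
Series (battery pack and [0.995688]): 0.910000 × 0.995688 = 0.9061

0.9061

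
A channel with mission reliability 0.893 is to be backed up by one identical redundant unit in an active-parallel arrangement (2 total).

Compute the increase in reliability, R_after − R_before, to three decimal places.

0.096

R_before = 0.893
R_after = 1 − (1 − 0.893)^2 = 0.989
ΔR = 0.989 − 0.893 = 0.096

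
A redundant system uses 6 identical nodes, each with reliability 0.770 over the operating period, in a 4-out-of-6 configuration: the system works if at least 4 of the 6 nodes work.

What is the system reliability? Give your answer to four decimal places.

R = Σ_{i=4}^{6} C(6,i) p^i (1−p)^{6−i} with p = 0.770
C(6,4)·0.770^4·0.230^2 = 0.278939
C(6,5)·0.770^5·0.230^1 = 0.373536
C(6,6)·0.770^6·0.230^0 = 0.208422
Sum = 0.8609

0.8609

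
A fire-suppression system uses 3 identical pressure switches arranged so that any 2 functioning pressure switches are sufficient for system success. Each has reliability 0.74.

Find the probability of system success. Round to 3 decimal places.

0.832

R = Σ_{i=2}^{3} C(3,i) p^i (1−p)^{3−i} with p = 0.74
C(3,2)·0.74^2·0.26^1 = 0.42713
C(3,3)·0.74^3·0.26^0 = 0.40522
Sum = 0.832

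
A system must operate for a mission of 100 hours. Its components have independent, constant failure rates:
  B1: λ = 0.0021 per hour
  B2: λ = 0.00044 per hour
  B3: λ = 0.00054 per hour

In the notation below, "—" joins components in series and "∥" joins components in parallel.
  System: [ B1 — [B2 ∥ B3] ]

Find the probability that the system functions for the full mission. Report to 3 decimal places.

0.809

R(B1) = exp(−0.0021 × 100) = 0.81058
R(B2) = exp(−0.00044 × 100) = 0.95695
R(B3) = exp(−0.00054 × 100) = 0.94743
Parallel (B2 and B3): 1 − (1 − 0.95695)(1 − 0.94743) = 0.99774
Series (B1 and [0.99774]): 0.81058 × 0.99774 = 0.809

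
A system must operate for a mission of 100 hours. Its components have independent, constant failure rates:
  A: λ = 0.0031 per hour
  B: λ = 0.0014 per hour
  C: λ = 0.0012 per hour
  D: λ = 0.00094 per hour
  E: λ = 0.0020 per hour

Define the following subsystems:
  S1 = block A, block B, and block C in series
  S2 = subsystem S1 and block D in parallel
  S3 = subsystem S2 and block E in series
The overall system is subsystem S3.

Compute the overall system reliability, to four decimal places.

R(A) = exp(−0.0031 × 100) = 0.733447
R(B) = exp(−0.0014 × 100) = 0.869358
R(C) = exp(−0.0012 × 100) = 0.886920
R(D) = exp(−0.00094 × 100) = 0.910283
R(E) = exp(−0.0020 × 100) = 0.818731
Series (A, B, and C): 0.733447 × 0.869358 × 0.886920 = 0.565525
Parallel ([0.565525] and D): 1 − (1 − 0.565525)(1 − 0.910283) = 0.961020
Series ([0.961020] and E): 0.961020 × 0.818731 = 0.7868

0.7868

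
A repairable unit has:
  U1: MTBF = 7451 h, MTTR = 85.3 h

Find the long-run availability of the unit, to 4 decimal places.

A(U1) = MTBF/(MTBF+MTTR) = 7451/(7451+85.3) = 0.9887

0.9887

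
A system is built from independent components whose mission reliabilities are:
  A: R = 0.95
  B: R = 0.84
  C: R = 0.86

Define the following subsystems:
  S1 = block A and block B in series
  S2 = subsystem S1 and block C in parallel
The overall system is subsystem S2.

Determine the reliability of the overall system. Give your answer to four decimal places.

Series (A and B): 0.950000 × 0.840000 = 0.798000
Parallel ([0.798000] and C): 1 − (1 − 0.798000)(1 − 0.860000) = 0.9717

0.9717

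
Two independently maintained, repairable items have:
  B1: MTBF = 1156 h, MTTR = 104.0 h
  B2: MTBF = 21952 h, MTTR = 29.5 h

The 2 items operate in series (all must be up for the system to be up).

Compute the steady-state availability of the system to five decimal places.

A(B1) = MTBF/(MTBF+MTTR) = 1156/(1156+104.0) = 0.917460
A(B2) = MTBF/(MTBF+MTTR) = 21952/(21952+29.5) = 0.998658
Series availability: 0.917460 × 0.998658 = 0.91623

0.91623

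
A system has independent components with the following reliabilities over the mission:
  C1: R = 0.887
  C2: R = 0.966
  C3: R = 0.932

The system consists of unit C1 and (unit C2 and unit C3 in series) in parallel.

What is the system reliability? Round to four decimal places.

Series (C2 and C3): 0.966000 × 0.932000 = 0.900312
Parallel (C1 and [0.900312]): 1 − (1 − 0.887000)(1 − 0.900312) = 0.9887

0.9887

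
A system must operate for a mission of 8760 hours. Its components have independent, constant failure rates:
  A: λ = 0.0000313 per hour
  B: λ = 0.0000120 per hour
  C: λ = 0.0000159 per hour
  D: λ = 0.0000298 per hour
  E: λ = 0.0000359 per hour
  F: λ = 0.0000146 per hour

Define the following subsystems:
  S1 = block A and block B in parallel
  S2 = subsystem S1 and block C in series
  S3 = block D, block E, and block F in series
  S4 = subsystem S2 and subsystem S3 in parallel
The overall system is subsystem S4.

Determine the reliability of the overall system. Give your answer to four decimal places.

R(A) = exp(−0.0000313 × 8760) = 0.760189
R(B) = exp(−0.0000120 × 8760) = 0.900216
R(C) = exp(−0.0000159 × 8760) = 0.869981
R(D) = exp(−0.0000298 × 8760) = 0.770244
R(E) = exp(−0.0000359 × 8760) = 0.730166
R(F) = exp(−0.0000146 × 8760) = 0.879945
Parallel (A and B): 1 − (1 − 0.760189)(1 − 0.900216) = 0.976071
Series ([0.976071] and C): 0.976071 × 0.869981 = 0.849163
Series (D, E, and F): 0.770244 × 0.730166 × 0.879945 = 0.494886
Parallel ([0.849163] and [0.494886]): 1 − (1 − 0.849163)(1 − 0.494886) = 0.9238

0.9238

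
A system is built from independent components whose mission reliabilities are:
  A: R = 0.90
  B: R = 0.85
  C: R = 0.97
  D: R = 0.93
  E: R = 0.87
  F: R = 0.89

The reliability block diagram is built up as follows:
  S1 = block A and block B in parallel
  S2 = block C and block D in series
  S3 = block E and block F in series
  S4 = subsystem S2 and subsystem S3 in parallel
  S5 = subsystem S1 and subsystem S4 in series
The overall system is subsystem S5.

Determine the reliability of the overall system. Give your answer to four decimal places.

Parallel (A and B): 1 − (1 − 0.900000)(1 − 0.850000) = 0.985000
Series (C and D): 0.970000 × 0.930000 = 0.902100
Series (E and F): 0.870000 × 0.890000 = 0.774300
Parallel ([0.902100] and [0.774300]): 1 − (1 − 0.902100)(1 − 0.774300) = 0.977904
Series ([0.985000] and [0.977904]): 0.985000 × 0.977904 = 0.9632

0.9632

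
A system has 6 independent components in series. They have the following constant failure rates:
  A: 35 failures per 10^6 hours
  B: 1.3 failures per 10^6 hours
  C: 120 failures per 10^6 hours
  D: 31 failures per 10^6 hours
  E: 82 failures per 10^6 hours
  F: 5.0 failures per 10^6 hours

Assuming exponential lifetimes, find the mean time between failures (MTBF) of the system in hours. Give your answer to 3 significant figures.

3650

Series of exponential components: λ_sys = Σ λ_i
λ_sys = 0.000035 + 0.0000013 + 0.00012 + 0.000031 + 0.000082 + 0.0000050 = 2.7430e-04 /h
MTBF = 1 / λ_sys = 3650 h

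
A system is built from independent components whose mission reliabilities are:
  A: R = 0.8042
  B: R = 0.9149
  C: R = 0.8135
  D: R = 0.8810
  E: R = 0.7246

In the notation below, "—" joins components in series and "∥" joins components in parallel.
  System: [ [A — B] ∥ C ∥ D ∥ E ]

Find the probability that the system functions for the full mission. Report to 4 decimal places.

Series (A and B): 0.804200 × 0.914900 = 0.735763
Parallel ([0.735763], C, D, and E): 1 − (1 − 0.735763)(1 − 0.813500)(1 − 0.881000)(1 − 0.724600) = 0.9984

0.9984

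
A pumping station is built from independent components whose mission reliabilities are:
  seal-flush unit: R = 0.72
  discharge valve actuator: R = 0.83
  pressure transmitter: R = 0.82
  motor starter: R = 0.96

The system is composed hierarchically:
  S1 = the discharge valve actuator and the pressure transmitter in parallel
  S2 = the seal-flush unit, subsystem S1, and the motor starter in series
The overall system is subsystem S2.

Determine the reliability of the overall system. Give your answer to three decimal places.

0.670

Parallel (discharge valve actuator and pressure transmitter): 1 − (1 − 0.83000)(1 − 0.82000) = 0.96940
Series (seal-flush unit, [0.96940], and motor starter): 0.72000 × 0.96940 × 0.96000 = 0.670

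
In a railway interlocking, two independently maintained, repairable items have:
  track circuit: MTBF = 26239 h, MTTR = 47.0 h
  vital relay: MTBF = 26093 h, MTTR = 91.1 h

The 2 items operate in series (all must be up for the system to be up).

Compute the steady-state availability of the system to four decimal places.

0.9947

A(track circuit) = MTBF/(MTBF+MTTR) = 26239/(26239+47.0) = 0.998212
A(vital relay) = MTBF/(MTBF+MTTR) = 26093/(26093+91.1) = 0.996521
Series availability: 0.998212 × 0.996521 = 0.9947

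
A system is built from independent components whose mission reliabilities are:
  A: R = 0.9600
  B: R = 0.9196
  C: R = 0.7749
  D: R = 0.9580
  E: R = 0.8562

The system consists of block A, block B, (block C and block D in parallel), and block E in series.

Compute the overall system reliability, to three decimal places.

0.749

Parallel (C and D): 1 − (1 − 0.77490)(1 − 0.95800) = 0.99055
Series (A, B, [0.99055], and E): 0.96000 × 0.91960 × 0.99055 × 0.85620 = 0.749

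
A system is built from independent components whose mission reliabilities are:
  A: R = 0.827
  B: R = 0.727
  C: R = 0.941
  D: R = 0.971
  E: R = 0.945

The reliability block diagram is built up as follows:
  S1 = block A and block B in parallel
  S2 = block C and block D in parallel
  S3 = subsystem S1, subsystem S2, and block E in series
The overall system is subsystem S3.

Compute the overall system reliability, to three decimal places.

0.899

Parallel (A and B): 1 − (1 − 0.82700)(1 − 0.72700) = 0.95277
Parallel (C and D): 1 − (1 − 0.94100)(1 − 0.97100) = 0.99829
Series ([0.95277], [0.99829], and E): 0.95277 × 0.99829 × 0.94500 = 0.899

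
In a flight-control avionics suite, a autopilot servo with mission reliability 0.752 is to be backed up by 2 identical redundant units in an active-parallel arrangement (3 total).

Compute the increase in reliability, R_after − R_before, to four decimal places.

R_before = 0.752
R_after = 1 − (1 − 0.752)^3 = 0.9847
ΔR = 0.9847 − 0.752 = 0.2327

0.2327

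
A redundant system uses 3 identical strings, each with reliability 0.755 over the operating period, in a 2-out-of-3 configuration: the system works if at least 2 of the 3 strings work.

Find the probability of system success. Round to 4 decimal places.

R = Σ_{i=2}^{3} C(3,i) p^i (1−p)^{3−i} with p = 0.755
C(3,2)·0.755^2·0.245^1 = 0.418968
C(3,3)·0.755^3·0.245^0 = 0.430369
Sum = 0.8493

0.8493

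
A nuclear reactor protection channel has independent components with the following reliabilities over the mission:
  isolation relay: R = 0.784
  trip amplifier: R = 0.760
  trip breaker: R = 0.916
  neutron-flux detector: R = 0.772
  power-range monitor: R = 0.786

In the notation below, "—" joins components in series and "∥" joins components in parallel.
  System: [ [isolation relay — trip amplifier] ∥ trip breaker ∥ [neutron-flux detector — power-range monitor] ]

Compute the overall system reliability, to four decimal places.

0.9867

Series (isolation relay and trip amplifier): 0.784000 × 0.760000 = 0.595840
Series (neutron-flux detector and power-range monitor): 0.772000 × 0.786000 = 0.606792
Parallel ([0.595840], trip breaker, and [0.606792]): 1 − (1 − 0.595840)(1 − 0.916000)(1 − 0.606792) = 0.9867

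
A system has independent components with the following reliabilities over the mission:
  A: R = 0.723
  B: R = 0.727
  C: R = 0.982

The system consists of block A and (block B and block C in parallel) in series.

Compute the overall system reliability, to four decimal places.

0.7194

Parallel (B and C): 1 − (1 − 0.727000)(1 − 0.982000) = 0.995086
Series (A and [0.995086]): 0.723000 × 0.995086 = 0.7194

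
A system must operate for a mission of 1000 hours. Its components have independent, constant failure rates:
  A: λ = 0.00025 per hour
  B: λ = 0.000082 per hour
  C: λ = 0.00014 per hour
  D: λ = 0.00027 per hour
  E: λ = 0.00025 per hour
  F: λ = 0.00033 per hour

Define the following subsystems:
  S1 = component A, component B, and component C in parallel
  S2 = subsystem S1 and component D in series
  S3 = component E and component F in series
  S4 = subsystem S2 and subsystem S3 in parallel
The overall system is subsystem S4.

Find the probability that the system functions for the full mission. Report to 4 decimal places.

R(A) = exp(−0.00025 × 1000) = 0.778801
R(B) = exp(−0.000082 × 1000) = 0.921272
R(C) = exp(−0.00014 × 1000) = 0.869358
R(D) = exp(−0.00027 × 1000) = 0.763379
R(E) = exp(−0.00025 × 1000) = 0.778801
R(F) = exp(−0.00033 × 1000) = 0.718924
Parallel (A, B, and C): 1 − (1 − 0.778801)(1 − 0.921272)(1 − 0.869358) = 0.997725
Series ([0.997725] and D): 0.997725 × 0.763379 = 0.761642
Series (E and F): 0.778801 × 0.718924 = 0.559899
Parallel ([0.761642] and [0.559899]): 1 − (1 − 0.761642)(1 − 0.559899) = 0.8951

0.8951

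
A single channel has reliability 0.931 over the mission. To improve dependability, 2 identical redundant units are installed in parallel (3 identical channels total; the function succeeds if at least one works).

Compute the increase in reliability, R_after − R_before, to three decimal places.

R_before = 0.931
R_after = 1 − (1 − 0.931)^3 = 1.000
ΔR = 1.000 − 0.931 = 0.069

0.069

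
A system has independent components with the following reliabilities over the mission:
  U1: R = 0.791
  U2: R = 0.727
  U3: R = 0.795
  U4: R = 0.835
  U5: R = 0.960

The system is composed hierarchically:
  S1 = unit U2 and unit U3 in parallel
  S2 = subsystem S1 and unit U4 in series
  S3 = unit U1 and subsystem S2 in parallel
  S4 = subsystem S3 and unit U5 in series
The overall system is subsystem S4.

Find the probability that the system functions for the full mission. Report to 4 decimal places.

Parallel (U2 and U3): 1 − (1 − 0.727000)(1 − 0.795000) = 0.944035
Series ([0.944035] and U4): 0.944035 × 0.835000 = 0.788269
Parallel (U1 and [0.788269]): 1 − (1 − 0.791000)(1 − 0.788269) = 0.955748
Series ([0.955748] and U5): 0.955748 × 0.960000 = 0.9175

0.9175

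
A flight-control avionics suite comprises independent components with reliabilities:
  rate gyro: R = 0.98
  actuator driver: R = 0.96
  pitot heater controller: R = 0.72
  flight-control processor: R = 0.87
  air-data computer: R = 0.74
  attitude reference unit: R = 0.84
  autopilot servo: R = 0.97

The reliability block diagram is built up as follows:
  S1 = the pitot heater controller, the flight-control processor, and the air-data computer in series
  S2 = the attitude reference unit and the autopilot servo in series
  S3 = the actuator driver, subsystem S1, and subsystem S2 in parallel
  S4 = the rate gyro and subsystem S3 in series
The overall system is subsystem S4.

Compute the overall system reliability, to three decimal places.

Series (pitot heater controller, flight-control processor, and air-data computer): 0.72000 × 0.87000 × 0.74000 = 0.46354
Series (attitude reference unit and autopilot servo): 0.84000 × 0.97000 = 0.81480
Parallel (actuator driver, [0.46354], and [0.81480]): 1 − (1 − 0.96000)(1 − 0.46354)(1 − 0.81480) = 0.99603
Series (rate gyro and [0.99603]): 0.98000 × 0.99603 = 0.976

0.976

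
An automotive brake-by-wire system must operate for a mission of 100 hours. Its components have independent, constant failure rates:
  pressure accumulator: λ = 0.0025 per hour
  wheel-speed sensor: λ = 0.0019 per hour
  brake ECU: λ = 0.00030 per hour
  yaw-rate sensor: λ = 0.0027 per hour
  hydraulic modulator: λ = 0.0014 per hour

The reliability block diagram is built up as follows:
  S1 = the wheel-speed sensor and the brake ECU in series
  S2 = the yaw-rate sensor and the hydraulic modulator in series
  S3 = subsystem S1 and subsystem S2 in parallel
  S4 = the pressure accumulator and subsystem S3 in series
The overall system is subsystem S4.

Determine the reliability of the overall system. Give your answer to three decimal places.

R(pressure accumulator) = exp(−0.0025 × 100) = 0.77880
R(wheel-speed sensor) = exp(−0.0019 × 100) = 0.82696
R(brake ECU) = exp(−0.00030 × 100) = 0.97045
R(yaw-rate sensor) = exp(−0.0027 × 100) = 0.76338
R(hydraulic modulator) = exp(−0.0014 × 100) = 0.86936
Series (wheel-speed sensor and brake ECU): 0.82696 × 0.97045 = 0.80252
Series (yaw-rate sensor and hydraulic modulator): 0.76338 × 0.86936 = 0.66365
Parallel ([0.80252] and [0.66365]): 1 − (1 − 0.80252)(1 − 0.66365) = 0.93358
Series (pressure accumulator and [0.93358]): 0.77880 × 0.93358 = 0.727

0.727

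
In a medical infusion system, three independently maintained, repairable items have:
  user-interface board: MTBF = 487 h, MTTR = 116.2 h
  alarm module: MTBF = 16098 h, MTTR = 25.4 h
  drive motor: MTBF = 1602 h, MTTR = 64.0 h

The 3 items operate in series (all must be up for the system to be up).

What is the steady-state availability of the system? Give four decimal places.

A(user-interface board) = MTBF/(MTBF+MTTR) = 487/(487+116.2) = 0.807361
A(alarm module) = MTBF/(MTBF+MTTR) = 16098/(16098+25.4) = 0.998425
A(drive motor) = MTBF/(MTBF+MTTR) = 1602/(1602+64.0) = 0.961585
Series availability: 0.807361 × 0.998425 × 0.961585 = 0.7751

0.7751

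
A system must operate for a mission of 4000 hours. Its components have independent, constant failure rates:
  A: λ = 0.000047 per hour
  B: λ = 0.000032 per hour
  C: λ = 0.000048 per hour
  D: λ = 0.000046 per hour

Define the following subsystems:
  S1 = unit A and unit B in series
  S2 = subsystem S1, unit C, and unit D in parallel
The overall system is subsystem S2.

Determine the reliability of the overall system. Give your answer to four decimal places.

0.9920

R(A) = exp(−0.000047 × 4000) = 0.828615
R(B) = exp(−0.000032 × 4000) = 0.879853
R(C) = exp(−0.000048 × 4000) = 0.825307
R(D) = exp(−0.000046 × 4000) = 0.831936
Series (A and B): 0.828615 × 0.879853 = 0.729059
Parallel ([0.729059], C, and D): 1 − (1 − 0.729059)(1 − 0.825307)(1 − 0.831936) = 0.9920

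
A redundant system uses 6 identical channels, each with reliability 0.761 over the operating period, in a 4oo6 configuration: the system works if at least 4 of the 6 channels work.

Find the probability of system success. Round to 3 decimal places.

0.848

R = Σ_{i=4}^{6} C(6,i) p^i (1−p)^{6−i} with p = 0.761
C(6,4)·0.761^4·0.239^2 = 0.28736
C(6,5)·0.761^5·0.239^1 = 0.36599
C(6,6)·0.761^6·0.239^0 = 0.19423
Sum = 0.848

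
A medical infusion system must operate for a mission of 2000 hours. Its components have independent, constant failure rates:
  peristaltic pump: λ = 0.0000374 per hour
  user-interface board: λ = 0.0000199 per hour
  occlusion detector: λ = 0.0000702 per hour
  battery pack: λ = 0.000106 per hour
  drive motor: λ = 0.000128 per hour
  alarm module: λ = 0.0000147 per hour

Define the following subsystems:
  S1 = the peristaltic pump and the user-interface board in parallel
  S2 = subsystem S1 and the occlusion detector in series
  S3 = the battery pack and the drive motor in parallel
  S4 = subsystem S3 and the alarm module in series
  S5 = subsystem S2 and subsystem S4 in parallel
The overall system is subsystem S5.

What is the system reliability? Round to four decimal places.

0.9905

R(peristaltic pump) = exp(−0.0000374 × 2000) = 0.927929
R(user-interface board) = exp(−0.0000199 × 2000) = 0.960982
R(occlusion detector) = exp(−0.0000702 × 2000) = 0.869011
R(battery pack) = exp(−0.000106 × 2000) = 0.808965
R(drive motor) = exp(−0.000128 × 2000) = 0.774142
R(alarm module) = exp(−0.0000147 × 2000) = 0.971028
Parallel (peristaltic pump and user-interface board): 1 − (1 − 0.927929)(1 − 0.960982) = 0.997188
Series ([0.997188] and occlusion detector): 0.997188 × 0.869011 = 0.866567
Parallel (battery pack and drive motor): 1 − (1 − 0.808965)(1 − 0.774142) = 0.956853
Series ([0.956853] and alarm module): 0.956853 × 0.971028 = 0.929131
Parallel ([0.866567] and [0.929131]): 1 − (1 − 0.866567)(1 − 0.929131) = 0.9905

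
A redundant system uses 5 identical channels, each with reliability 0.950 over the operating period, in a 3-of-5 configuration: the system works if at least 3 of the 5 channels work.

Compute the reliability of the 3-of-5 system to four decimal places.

R = Σ_{i=3}^{5} C(5,i) p^i (1−p)^{5−i} with p = 0.950
C(5,3)·0.950^3·0.050^2 = 0.021434
C(5,4)·0.950^4·0.050^1 = 0.203627
C(5,5)·0.950^5·0.050^0 = 0.773781
Sum = 0.9988

0.9988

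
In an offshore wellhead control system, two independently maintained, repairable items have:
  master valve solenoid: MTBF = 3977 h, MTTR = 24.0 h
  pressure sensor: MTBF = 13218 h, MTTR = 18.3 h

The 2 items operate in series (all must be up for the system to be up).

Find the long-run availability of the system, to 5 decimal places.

A(master valve solenoid) = MTBF/(MTBF+MTTR) = 3977/(3977+24.0) = 0.994001
A(pressure sensor) = MTBF/(MTBF+MTTR) = 13218/(13218+18.3) = 0.998617
Series availability: 0.994001 × 0.998617 = 0.99263

0.99263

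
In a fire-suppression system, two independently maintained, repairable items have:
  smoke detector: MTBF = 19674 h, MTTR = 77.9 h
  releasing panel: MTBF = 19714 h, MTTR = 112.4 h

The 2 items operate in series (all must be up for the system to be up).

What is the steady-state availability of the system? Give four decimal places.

A(smoke detector) = MTBF/(MTBF+MTTR) = 19674/(19674+77.9) = 0.996056
A(releasing panel) = MTBF/(MTBF+MTTR) = 19714/(19714+112.4) = 0.994331
Series availability: 0.996056 × 0.994331 = 0.9904

0.9904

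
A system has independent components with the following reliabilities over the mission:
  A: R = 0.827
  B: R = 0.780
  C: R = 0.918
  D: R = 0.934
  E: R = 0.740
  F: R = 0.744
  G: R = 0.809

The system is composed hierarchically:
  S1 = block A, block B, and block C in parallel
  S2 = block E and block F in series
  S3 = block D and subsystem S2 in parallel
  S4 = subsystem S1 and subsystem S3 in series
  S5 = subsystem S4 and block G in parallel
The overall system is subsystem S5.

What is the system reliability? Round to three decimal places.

0.994

Parallel (A, B, and C): 1 − (1 − 0.82700)(1 − 0.78000)(1 − 0.91800) = 0.99688
Series (E and F): 0.74000 × 0.74400 = 0.55056
Parallel (D and [0.55056]): 1 − (1 − 0.93400)(1 − 0.55056) = 0.97034
Series ([0.99688] and [0.97034]): 0.99688 × 0.97034 = 0.96731
Parallel ([0.96731] and G): 1 − (1 − 0.96731)(1 − 0.80900) = 0.994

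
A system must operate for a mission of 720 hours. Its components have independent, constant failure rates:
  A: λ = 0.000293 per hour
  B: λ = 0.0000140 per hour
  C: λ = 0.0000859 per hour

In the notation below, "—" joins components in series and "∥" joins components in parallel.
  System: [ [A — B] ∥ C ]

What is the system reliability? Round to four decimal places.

0.9881

R(A) = exp(−0.000293 × 720) = 0.809806
R(B) = exp(−0.0000140 × 720) = 0.989971
R(C) = exp(−0.0000859 × 720) = 0.940026
Series (A and B): 0.809806 × 0.989971 = 0.801684
Parallel ([0.801684] and C): 1 − (1 − 0.801684)(1 − 0.940026) = 0.9881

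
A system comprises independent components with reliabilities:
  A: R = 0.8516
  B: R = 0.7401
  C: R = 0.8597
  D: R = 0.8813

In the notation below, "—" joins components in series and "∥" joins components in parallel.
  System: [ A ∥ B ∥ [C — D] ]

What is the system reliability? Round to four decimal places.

0.9907

Series (C and D): 0.859700 × 0.881300 = 0.757654
Parallel (A, B, and [0.757654]): 1 − (1 − 0.851600)(1 − 0.740100)(1 − 0.757654) = 0.9907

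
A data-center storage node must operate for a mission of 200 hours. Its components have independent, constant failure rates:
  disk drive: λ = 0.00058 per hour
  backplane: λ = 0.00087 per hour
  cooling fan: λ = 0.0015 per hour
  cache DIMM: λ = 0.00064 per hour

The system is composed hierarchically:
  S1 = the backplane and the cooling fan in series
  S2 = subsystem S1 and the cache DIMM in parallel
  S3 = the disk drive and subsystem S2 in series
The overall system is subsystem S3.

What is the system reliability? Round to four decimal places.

0.8501

R(disk drive) = exp(−0.00058 × 200) = 0.890475
R(backplane) = exp(−0.00087 × 200) = 0.840297
R(cooling fan) = exp(−0.0015 × 200) = 0.740818
R(cache DIMM) = exp(−0.00064 × 200) = 0.879853
Series (backplane and cooling fan): 0.840297 × 0.740818 = 0.622507
Parallel ([0.622507] and cache DIMM): 1 − (1 − 0.622507)(1 − 0.879853) = 0.954645
Series (disk drive and [0.954645]): 0.890475 × 0.954645 = 0.8501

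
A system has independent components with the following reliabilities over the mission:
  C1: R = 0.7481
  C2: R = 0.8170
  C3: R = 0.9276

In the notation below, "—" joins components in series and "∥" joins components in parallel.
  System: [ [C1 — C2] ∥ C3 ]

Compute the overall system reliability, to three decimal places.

0.972

Series (C1 and C2): 0.74810 × 0.81700 = 0.61120
Parallel ([0.61120] and C3): 1 − (1 − 0.61120)(1 − 0.92760) = 0.972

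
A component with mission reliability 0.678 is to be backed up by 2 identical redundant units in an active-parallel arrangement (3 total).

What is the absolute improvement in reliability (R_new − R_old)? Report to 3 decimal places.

0.289

R_before = 0.678
R_after = 1 − (1 − 0.678)^3 = 0.967
ΔR = 0.967 − 0.678 = 0.289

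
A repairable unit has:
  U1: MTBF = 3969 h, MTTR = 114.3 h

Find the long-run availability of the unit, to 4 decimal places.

0.9720

A(U1) = MTBF/(MTBF+MTTR) = 3969/(3969+114.3) = 0.9720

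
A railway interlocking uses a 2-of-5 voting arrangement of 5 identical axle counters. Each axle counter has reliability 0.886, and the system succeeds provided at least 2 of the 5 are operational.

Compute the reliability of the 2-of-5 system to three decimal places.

R = Σ_{i=2}^{5} C(5,i) p^i (1−p)^{5−i} with p = 0.886
C(5,2)·0.886^2·0.114^3 = 0.01163
C(5,3)·0.886^3·0.114^2 = 0.09039
C(5,4)·0.886^4·0.114^1 = 0.35124
C(5,5)·0.886^5·0.114^0 = 0.54597
Sum = 0.999

0.999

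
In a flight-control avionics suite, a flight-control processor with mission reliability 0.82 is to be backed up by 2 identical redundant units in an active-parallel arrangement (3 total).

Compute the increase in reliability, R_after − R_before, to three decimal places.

R_before = 0.82
R_after = 1 − (1 − 0.82)^3 = 0.994
ΔR = 0.994 − 0.82 = 0.174

0.174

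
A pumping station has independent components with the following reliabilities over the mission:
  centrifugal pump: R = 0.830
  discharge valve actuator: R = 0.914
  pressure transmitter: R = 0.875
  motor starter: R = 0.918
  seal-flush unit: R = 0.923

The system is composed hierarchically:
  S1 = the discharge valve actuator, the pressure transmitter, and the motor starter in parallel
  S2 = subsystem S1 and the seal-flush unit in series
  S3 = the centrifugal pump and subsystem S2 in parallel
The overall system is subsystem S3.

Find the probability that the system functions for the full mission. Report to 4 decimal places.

Parallel (discharge valve actuator, pressure transmitter, and motor starter): 1 − (1 − 0.914000)(1 − 0.875000)(1 − 0.918000) = 0.999119
Series ([0.999119] and seal-flush unit): 0.999119 × 0.923000 = 0.922187
Parallel (centrifugal pump and [0.922187]): 1 − (1 − 0.830000)(1 − 0.922187) = 0.9868

0.9868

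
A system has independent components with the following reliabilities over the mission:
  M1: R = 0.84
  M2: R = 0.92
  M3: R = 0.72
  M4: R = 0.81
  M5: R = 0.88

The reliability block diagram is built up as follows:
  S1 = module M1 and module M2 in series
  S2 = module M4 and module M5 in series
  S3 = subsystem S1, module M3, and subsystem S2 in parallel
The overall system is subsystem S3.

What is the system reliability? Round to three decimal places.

0.982

Series (M1 and M2): 0.84000 × 0.92000 = 0.77280
Series (M4 and M5): 0.81000 × 0.88000 = 0.71280
Parallel ([0.77280], M3, and [0.71280]): 1 − (1 − 0.77280)(1 − 0.72000)(1 − 0.71280) = 0.982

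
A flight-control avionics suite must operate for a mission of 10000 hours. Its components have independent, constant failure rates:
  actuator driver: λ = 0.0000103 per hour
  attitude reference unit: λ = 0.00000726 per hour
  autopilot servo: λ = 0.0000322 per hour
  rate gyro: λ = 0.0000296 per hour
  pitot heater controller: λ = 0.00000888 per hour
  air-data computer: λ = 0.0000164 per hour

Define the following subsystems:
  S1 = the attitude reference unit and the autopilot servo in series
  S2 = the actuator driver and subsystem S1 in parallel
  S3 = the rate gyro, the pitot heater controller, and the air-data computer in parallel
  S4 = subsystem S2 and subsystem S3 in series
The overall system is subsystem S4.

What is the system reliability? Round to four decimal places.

R(actuator driver) = exp(−0.0000103 × 10000) = 0.902127
R(attitude reference unit) = exp(−0.00000726 × 10000) = 0.929973
R(autopilot servo) = exp(−0.0000322 × 10000) = 0.724698
R(rate gyro) = exp(−0.0000296 × 10000) = 0.743787
R(pitot heater controller) = exp(−0.00000888 × 10000) = 0.915029
R(air-data computer) = exp(−0.0000164 × 10000) = 0.848742
Series (attitude reference unit and autopilot servo): 0.929973 × 0.724698 = 0.673950
Parallel (actuator driver and [0.673950]): 1 − (1 − 0.902127)(1 − 0.673950) = 0.968089
Parallel (rate gyro, pitot heater controller, and air-data computer): 1 − (1 − 0.743787)(1 − 0.915029)(1 − 0.848742) = 0.996707
Series ([0.968089] and [0.996707]): 0.968089 × 0.996707 = 0.9649

0.9649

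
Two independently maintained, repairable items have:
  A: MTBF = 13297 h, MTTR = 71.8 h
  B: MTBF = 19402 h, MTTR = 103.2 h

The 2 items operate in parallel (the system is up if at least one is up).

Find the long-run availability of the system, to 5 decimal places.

0.99997

A(A) = MTBF/(MTBF+MTTR) = 13297/(13297+71.8) = 0.994629
A(B) = MTBF/(MTBF+MTTR) = 19402/(19402+103.2) = 0.994709
Parallel availability: 1 − (1 − 0.994629)(1 − 0.994709) = 0.99997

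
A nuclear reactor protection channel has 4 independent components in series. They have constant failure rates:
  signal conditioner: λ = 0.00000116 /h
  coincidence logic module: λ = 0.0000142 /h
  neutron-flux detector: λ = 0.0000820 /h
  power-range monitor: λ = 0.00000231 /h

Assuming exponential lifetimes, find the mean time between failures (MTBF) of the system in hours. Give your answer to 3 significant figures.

Series of exponential components: λ_sys = Σ λ_i
λ_sys = 0.00000116 + 0.0000142 + 0.0000820 + 0.00000231 = 9.9670e-05 /h
MTBF = 1 / λ_sys = 10000 h

10000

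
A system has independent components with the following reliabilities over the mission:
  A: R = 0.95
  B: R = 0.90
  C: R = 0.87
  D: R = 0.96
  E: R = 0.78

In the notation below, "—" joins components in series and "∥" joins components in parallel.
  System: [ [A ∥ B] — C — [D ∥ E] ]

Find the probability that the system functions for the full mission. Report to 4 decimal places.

Parallel (A and B): 1 − (1 − 0.950000)(1 − 0.900000) = 0.995000
Parallel (D and E): 1 − (1 − 0.960000)(1 − 0.780000) = 0.991200
Series ([0.995000], C, and [0.991200]): 0.995000 × 0.870000 × 0.991200 = 0.8580

0.8580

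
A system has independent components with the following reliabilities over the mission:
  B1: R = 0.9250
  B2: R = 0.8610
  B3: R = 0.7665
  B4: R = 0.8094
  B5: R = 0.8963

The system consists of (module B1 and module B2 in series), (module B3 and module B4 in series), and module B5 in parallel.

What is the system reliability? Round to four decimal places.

0.9920

Series (B1 and B2): 0.925000 × 0.861000 = 0.796425
Series (B3 and B4): 0.766500 × 0.809400 = 0.620405
Parallel ([0.796425], [0.620405], and B5): 1 − (1 − 0.796425)(1 − 0.620405)(1 − 0.896300) = 0.9920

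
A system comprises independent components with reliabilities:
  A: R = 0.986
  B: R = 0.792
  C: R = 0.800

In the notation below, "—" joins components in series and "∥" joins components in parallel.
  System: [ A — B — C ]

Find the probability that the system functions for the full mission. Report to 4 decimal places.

Series (A, B, and C): 0.986000 × 0.792000 × 0.800000 = 0.6247

0.6247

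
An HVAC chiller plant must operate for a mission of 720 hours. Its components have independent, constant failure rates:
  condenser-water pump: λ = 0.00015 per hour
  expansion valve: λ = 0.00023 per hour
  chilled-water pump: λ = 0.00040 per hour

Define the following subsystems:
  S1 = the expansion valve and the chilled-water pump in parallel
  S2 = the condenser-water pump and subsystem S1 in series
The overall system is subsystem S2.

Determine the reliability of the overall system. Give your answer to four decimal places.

R(condenser-water pump) = exp(−0.00015 × 720) = 0.897628
R(expansion valve) = exp(−0.00023 × 720) = 0.847385
R(chilled-water pump) = exp(−0.00040 × 720) = 0.749762
Parallel (expansion valve and chilled-water pump): 1 − (1 − 0.847385)(1 − 0.749762) = 0.961810
Series (condenser-water pump and [0.961810]): 0.897628 × 0.961810 = 0.8633

0.8633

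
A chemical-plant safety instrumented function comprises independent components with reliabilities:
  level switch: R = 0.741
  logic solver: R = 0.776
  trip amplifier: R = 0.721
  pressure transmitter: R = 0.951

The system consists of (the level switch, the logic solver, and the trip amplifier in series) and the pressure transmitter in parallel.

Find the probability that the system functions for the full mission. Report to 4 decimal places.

0.9713

Series (level switch, logic solver, and trip amplifier): 0.741000 × 0.776000 × 0.721000 = 0.414587
Parallel ([0.414587] and pressure transmitter): 1 − (1 − 0.414587)(1 − 0.951000) = 0.9713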